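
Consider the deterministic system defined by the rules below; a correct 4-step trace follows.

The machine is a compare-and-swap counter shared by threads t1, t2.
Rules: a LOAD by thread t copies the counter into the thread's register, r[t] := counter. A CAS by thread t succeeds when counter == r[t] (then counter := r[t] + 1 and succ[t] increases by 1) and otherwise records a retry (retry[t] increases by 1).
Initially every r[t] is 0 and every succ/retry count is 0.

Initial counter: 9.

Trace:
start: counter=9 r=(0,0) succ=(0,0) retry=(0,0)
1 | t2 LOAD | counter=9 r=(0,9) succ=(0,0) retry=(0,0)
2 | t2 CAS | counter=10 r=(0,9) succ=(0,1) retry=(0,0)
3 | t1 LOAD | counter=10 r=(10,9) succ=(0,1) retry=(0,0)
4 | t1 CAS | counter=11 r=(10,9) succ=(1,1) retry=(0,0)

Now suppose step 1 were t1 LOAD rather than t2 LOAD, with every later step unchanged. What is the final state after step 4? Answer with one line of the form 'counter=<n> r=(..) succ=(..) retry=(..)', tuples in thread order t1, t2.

counter=10 r=(9,0) succ=(1,0) retry=(0,1)

(re-executing from step 1 with the substitution; state before step 1: counter=9 r=(0,0) succ=(0,0) retry=(0,0))
1 | t1 LOAD | counter=9 r=(9,0) succ=(0,0) retry=(0,0)
2 | t2 CAS | counter=9 r=(9,0) succ=(0,0) retry=(0,1)
3 | t1 LOAD | counter=9 r=(9,0) succ=(0,0) retry=(0,1)
4 | t1 CAS | counter=10 r=(9,0) succ=(1,0) retry=(0,1)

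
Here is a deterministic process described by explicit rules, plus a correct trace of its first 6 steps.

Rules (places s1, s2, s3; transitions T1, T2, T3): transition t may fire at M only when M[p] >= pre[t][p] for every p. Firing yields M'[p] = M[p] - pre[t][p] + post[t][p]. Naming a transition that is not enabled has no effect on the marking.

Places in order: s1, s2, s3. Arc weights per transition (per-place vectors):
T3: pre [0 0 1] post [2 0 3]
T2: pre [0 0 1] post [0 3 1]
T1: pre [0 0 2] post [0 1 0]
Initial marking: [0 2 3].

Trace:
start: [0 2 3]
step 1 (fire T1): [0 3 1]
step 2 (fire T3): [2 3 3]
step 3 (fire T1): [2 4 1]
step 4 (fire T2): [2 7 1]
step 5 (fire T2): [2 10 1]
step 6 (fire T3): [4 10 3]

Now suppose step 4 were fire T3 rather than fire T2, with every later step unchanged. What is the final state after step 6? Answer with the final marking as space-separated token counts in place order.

6 7 5

(re-executing from step 4 with the substitution; state before step 4: [2 4 1])
step 4 (fire T3): [4 4 3]
step 5 (fire T2): [4 7 3]
step 6 (fire T3): [6 7 5]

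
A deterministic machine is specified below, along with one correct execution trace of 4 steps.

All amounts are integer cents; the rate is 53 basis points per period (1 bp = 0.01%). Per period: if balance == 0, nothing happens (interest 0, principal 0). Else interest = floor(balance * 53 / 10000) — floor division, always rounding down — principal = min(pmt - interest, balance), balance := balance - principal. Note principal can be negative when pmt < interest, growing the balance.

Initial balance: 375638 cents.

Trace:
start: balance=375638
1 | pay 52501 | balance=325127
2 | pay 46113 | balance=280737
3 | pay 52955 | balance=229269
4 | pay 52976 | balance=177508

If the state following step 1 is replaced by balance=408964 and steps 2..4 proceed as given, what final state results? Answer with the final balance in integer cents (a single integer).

state after step 1 := balance=408964
2 | pay 46113 | balance=365018
3 | pay 52955 | balance=313997
4 | pay 52976 | balance=262685

262685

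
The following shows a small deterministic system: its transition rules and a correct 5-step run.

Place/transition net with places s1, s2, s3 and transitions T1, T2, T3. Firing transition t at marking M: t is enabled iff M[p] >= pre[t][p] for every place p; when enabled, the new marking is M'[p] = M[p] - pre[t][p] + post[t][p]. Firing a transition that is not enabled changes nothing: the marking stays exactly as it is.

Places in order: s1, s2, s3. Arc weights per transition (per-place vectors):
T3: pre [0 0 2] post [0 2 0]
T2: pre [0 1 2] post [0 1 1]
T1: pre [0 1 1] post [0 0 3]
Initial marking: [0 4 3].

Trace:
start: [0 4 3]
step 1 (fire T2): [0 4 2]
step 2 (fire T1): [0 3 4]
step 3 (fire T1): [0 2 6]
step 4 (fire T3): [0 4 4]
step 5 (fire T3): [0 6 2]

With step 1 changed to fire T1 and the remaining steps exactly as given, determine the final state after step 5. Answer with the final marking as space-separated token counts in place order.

0 5 5

(re-executing from step 1 with the substitution; state before step 1: [0 4 3])
step 1 (fire T1): [0 3 5]
step 2 (fire T1): [0 2 7]
step 3 (fire T1): [0 1 9]
step 4 (fire T3): [0 3 7]
step 5 (fire T3): [0 5 5]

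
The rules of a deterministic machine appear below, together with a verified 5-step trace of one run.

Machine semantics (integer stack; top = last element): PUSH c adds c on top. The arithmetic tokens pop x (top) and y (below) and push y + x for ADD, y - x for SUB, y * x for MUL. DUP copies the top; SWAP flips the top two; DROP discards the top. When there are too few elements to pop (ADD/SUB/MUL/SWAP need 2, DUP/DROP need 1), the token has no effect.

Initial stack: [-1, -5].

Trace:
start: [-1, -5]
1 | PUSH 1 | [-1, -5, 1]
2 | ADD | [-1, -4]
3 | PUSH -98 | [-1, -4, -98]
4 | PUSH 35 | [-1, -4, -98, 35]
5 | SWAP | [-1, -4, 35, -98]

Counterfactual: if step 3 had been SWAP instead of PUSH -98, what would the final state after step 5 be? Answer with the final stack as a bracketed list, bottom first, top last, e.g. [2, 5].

(re-executing from step 3 with the substitution; state before step 3: [-1, -4])
3 | SWAP | [-4, -1]
4 | PUSH 35 | [-4, -1, 35]
5 | SWAP | [-4, 35, -1]

[-4, 35, -1]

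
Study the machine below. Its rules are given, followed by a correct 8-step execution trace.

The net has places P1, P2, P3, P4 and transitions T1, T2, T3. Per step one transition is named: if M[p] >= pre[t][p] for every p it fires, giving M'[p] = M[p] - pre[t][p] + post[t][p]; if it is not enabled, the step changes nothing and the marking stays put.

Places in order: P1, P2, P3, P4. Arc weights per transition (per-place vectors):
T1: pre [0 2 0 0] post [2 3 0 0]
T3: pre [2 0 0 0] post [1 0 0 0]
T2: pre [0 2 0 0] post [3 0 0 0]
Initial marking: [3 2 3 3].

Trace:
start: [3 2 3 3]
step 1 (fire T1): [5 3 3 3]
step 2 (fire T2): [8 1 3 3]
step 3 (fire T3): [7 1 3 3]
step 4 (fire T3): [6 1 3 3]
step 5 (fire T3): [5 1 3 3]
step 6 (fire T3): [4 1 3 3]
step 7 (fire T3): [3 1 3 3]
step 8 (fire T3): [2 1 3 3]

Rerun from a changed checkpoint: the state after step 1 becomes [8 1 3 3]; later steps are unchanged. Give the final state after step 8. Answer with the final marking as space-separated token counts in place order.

2 1 3 3

state after step 1 := [8 1 3 3]
step 2 (fire T2): [8 1 3 3]
step 3 (fire T3): [7 1 3 3]
step 4 (fire T3): [6 1 3 3]
step 5 (fire T3): [5 1 3 3]
step 6 (fire T3): [4 1 3 3]
step 7 (fire T3): [3 1 3 3]
step 8 (fire T3): [2 1 3 3]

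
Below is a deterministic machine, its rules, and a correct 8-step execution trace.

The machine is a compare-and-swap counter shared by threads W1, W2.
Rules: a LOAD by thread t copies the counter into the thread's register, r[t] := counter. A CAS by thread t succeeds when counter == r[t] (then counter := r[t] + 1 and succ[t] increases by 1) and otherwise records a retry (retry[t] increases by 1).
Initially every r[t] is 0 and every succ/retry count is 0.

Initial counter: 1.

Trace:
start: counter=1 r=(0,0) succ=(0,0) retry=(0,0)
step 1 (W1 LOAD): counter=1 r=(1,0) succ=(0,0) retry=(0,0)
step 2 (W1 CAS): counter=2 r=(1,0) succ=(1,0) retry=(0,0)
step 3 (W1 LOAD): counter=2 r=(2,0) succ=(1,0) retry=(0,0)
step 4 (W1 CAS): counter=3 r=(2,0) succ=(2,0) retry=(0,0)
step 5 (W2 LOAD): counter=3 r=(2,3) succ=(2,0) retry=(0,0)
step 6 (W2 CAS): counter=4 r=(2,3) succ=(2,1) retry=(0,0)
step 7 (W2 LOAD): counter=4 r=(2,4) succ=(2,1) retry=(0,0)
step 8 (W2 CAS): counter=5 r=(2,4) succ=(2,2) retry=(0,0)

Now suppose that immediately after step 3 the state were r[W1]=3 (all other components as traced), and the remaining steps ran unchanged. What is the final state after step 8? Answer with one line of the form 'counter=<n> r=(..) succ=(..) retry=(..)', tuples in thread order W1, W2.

state after step 3 := counter=2 r=(3,0) succ=(1,0) retry=(0,0)
step 4 (W1 CAS): counter=2 r=(3,0) succ=(1,0) retry=(1,0)
step 5 (W2 LOAD): counter=2 r=(3,2) succ=(1,0) retry=(1,0)
step 6 (W2 CAS): counter=3 r=(3,2) succ=(1,1) retry=(1,0)
step 7 (W2 LOAD): counter=3 r=(3,3) succ=(1,1) retry=(1,0)
step 8 (W2 CAS): counter=4 r=(3,3) succ=(1,2) retry=(1,0)

counter=4 r=(3,3) succ=(1,2) retry=(1,0)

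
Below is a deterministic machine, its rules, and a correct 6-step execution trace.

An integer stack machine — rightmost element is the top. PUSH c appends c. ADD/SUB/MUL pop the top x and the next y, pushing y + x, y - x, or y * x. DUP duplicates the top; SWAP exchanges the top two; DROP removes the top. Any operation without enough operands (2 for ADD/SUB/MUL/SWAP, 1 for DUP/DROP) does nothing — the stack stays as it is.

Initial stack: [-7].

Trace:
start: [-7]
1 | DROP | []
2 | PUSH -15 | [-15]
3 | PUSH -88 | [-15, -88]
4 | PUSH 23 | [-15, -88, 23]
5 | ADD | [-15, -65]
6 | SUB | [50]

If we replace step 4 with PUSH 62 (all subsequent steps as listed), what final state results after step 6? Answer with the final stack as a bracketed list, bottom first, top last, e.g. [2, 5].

[11]

(re-executing from step 4 with the substitution; state before step 4: [-15, -88])
4 | PUSH 62 | [-15, -88, 62]
5 | ADD | [-15, -26]
6 | SUB | [11]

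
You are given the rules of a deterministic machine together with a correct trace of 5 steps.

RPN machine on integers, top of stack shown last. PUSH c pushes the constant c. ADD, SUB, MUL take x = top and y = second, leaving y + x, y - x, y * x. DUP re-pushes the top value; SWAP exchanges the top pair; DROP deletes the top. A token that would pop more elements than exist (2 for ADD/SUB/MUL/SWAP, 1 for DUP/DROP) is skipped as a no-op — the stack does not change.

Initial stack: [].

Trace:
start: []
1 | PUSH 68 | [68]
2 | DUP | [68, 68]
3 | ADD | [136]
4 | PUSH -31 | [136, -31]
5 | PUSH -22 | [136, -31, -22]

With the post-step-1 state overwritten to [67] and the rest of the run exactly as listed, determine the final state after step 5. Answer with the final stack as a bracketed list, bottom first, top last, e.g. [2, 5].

[134, -31, -22]

state after step 1 := [67]
2 | DUP | [67, 67]
3 | ADD | [134]
4 | PUSH -31 | [134, -31]
5 | PUSH -22 | [134, -31, -22]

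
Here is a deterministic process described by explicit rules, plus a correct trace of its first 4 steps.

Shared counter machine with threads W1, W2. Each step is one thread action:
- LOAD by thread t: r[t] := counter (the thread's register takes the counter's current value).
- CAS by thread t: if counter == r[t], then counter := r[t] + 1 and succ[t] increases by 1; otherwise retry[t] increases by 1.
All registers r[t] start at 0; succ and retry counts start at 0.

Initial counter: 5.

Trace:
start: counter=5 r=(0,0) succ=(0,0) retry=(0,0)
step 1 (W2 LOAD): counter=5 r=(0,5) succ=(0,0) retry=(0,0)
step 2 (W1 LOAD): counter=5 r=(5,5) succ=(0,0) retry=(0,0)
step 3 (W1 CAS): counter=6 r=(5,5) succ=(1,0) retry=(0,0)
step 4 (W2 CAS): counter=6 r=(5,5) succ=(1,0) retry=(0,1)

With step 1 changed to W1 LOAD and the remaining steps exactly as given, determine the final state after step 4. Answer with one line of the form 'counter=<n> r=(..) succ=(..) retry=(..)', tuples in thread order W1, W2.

(re-executing from step 1 with the substitution; state before step 1: counter=5 r=(0,0) succ=(0,0) retry=(0,0))
step 1 (W1 LOAD): counter=5 r=(5,0) succ=(0,0) retry=(0,0)
step 2 (W1 LOAD): counter=5 r=(5,0) succ=(0,0) retry=(0,0)
step 3 (W1 CAS): counter=6 r=(5,0) succ=(1,0) retry=(0,0)
step 4 (W2 CAS): counter=6 r=(5,0) succ=(1,0) retry=(0,1)

counter=6 r=(5,0) succ=(1,0) retry=(0,1)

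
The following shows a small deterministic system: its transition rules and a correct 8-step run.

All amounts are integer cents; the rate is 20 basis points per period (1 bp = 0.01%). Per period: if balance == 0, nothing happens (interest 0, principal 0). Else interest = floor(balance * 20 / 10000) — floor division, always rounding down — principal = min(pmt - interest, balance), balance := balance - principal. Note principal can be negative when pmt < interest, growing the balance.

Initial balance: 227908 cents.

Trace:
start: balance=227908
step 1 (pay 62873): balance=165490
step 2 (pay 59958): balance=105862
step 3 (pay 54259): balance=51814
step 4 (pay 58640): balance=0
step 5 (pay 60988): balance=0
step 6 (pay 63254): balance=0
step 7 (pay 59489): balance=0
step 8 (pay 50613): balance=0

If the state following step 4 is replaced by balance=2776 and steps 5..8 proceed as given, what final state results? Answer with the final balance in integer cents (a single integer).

0

state after step 4 := balance=2776
step 5 (pay 60988): balance=0
step 6 (pay 63254): balance=0
step 7 (pay 59489): balance=0
step 8 (pay 50613): balance=0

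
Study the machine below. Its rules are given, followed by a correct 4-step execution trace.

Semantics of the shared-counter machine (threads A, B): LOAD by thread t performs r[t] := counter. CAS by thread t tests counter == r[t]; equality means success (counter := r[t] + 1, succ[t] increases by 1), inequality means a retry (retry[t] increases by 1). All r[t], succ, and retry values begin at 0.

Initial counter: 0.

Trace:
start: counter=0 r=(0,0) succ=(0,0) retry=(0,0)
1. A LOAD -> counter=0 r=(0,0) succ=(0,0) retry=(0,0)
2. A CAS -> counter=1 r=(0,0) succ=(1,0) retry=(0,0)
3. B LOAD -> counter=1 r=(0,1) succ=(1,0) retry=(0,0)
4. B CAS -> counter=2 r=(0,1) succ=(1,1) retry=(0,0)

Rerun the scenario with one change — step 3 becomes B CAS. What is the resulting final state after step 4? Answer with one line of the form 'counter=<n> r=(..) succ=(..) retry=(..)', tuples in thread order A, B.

(re-executing from step 3 with the substitution; state before step 3: counter=1 r=(0,0) succ=(1,0) retry=(0,0))
3. B CAS -> counter=1 r=(0,0) succ=(1,0) retry=(0,1)
4. B CAS -> counter=1 r=(0,0) succ=(1,0) retry=(0,2)

counter=1 r=(0,0) succ=(1,0) retry=(0,2)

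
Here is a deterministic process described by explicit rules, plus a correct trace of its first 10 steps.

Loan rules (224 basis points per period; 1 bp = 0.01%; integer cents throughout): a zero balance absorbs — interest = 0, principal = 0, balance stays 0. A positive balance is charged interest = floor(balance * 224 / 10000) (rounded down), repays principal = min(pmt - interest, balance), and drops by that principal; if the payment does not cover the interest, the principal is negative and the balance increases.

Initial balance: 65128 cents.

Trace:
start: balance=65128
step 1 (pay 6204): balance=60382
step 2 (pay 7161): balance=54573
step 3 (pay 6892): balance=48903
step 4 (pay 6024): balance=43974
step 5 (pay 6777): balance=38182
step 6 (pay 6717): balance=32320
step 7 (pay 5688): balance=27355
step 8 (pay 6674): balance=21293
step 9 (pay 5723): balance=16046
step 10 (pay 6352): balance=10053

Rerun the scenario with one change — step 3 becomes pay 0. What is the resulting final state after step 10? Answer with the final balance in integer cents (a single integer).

18100

(re-executing from step 3 with the substitution; state before step 3: balance=54573)
step 3 (pay 0): balance=55795
step 4 (pay 6024): balance=51020
step 5 (pay 6777): balance=45385
step 6 (pay 6717): balance=39684
step 7 (pay 5688): balance=34884
step 8 (pay 6674): balance=28991
step 9 (pay 5723): balance=23917
step 10 (pay 6352): balance=18100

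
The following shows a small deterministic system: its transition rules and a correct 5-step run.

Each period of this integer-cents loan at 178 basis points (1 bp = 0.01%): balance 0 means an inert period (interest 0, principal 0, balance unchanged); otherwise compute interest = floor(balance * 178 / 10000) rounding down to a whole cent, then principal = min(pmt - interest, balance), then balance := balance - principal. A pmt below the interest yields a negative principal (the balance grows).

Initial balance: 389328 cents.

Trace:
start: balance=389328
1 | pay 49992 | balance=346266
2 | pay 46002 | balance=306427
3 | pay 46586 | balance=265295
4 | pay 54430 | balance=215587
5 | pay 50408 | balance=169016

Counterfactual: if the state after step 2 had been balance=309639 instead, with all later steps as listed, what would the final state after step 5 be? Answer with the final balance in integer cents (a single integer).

state after step 2 := balance=309639
3 | pay 46586 | balance=268564
4 | pay 54430 | balance=218914
5 | pay 50408 | balance=172402

172402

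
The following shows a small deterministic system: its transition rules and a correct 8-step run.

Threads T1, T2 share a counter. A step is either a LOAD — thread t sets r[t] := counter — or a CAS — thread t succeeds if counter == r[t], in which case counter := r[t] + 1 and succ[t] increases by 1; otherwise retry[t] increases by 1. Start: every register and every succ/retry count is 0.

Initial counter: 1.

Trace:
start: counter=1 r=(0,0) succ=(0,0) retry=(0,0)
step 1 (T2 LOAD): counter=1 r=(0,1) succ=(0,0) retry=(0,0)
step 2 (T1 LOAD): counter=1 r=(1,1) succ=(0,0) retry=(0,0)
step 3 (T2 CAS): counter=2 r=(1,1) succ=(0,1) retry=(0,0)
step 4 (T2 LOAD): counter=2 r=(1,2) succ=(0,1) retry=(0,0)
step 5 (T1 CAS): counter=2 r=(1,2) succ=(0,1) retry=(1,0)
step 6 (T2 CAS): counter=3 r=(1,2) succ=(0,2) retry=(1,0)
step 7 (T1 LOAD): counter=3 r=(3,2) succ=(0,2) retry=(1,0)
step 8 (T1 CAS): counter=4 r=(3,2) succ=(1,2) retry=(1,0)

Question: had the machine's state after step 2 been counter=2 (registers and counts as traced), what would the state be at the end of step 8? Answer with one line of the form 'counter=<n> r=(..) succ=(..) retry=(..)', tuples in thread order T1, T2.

state after step 2 := counter=2 r=(1,1) succ=(0,0) retry=(0,0)
step 3 (T2 CAS): counter=2 r=(1,1) succ=(0,0) retry=(0,1)
step 4 (T2 LOAD): counter=2 r=(1,2) succ=(0,0) retry=(0,1)
step 5 (T1 CAS): counter=2 r=(1,2) succ=(0,0) retry=(1,1)
step 6 (T2 CAS): counter=3 r=(1,2) succ=(0,1) retry=(1,1)
step 7 (T1 LOAD): counter=3 r=(3,2) succ=(0,1) retry=(1,1)
step 8 (T1 CAS): counter=4 r=(3,2) succ=(1,1) retry=(1,1)

counter=4 r=(3,2) succ=(1,1) retry=(1,1)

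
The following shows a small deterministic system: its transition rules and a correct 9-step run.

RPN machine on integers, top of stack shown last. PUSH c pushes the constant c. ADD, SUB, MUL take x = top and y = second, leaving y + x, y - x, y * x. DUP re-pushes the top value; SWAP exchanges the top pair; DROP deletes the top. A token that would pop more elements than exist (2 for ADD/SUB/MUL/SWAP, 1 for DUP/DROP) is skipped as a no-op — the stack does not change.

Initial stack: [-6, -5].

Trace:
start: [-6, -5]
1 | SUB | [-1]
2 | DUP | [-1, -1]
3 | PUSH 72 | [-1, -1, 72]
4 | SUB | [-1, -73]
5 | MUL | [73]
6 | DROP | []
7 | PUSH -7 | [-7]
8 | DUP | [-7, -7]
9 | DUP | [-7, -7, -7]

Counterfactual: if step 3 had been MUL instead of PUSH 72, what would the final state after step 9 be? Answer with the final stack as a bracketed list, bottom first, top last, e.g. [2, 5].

[-7, -7, -7]

(re-executing from step 3 with the substitution; state before step 3: [-1, -1])
3 | MUL | [1]
4 | SUB | [1]
5 | MUL | [1]
6 | DROP | []
7 | PUSH -7 | [-7]
8 | DUP | [-7, -7]
9 | DUP | [-7, -7, -7]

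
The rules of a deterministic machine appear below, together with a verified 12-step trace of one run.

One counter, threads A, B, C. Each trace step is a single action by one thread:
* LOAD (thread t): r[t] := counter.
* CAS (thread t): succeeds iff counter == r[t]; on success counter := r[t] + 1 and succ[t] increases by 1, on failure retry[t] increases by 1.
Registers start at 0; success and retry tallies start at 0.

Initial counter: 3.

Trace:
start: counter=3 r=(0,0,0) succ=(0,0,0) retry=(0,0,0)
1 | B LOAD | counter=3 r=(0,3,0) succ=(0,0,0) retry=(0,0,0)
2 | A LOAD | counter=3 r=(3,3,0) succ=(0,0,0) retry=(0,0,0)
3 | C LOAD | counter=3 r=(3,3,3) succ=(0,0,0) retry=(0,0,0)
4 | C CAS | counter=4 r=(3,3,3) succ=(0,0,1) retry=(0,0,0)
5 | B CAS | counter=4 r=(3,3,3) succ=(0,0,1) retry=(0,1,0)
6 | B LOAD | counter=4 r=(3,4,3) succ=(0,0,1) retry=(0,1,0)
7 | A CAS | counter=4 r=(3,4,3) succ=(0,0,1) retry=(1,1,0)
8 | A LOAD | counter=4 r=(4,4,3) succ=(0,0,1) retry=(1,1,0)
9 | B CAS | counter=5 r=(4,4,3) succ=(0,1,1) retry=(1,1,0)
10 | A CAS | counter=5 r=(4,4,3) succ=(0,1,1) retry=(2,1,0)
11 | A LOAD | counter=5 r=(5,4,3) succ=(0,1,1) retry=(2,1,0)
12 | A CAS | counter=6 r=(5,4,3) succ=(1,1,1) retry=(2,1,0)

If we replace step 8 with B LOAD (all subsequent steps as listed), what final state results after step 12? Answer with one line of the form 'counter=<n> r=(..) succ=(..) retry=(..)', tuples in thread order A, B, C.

(re-executing from step 8 with the substitution; state before step 8: counter=4 r=(3,4,3) succ=(0,0,1) retry=(1,1,0))
8 | B LOAD | counter=4 r=(3,4,3) succ=(0,0,1) retry=(1,1,0)
9 | B CAS | counter=5 r=(3,4,3) succ=(0,1,1) retry=(1,1,0)
10 | A CAS | counter=5 r=(3,4,3) succ=(0,1,1) retry=(2,1,0)
11 | A LOAD | counter=5 r=(5,4,3) succ=(0,1,1) retry=(2,1,0)
12 | A CAS | counter=6 r=(5,4,3) succ=(1,1,1) retry=(2,1,0)

counter=6 r=(5,4,3) succ=(1,1,1) retry=(2,1,0)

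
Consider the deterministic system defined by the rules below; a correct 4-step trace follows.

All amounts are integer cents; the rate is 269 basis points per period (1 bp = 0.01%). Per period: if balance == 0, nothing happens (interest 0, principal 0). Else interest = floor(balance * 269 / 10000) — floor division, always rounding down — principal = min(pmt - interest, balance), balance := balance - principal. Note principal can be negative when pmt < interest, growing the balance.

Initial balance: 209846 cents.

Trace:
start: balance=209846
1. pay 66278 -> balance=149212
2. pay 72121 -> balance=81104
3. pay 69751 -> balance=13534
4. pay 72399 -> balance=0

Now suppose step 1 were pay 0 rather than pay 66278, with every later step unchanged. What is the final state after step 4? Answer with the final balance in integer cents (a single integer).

13271

(re-executing from step 1 with the substitution; state before step 1: balance=209846)
1. pay 0 -> balance=215490
2. pay 72121 -> balance=149165
3. pay 69751 -> balance=83426
4. pay 72399 -> balance=13271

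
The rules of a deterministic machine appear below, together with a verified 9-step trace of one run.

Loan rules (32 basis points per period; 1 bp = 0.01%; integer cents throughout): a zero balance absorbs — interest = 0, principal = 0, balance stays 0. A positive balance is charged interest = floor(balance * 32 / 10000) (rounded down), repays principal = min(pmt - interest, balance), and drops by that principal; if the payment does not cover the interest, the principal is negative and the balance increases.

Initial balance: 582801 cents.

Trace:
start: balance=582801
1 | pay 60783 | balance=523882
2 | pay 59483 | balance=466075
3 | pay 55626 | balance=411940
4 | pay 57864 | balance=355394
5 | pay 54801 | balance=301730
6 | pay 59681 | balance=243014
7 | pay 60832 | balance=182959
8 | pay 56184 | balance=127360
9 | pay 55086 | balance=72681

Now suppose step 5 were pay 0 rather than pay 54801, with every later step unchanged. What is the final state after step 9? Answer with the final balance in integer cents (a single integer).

(re-executing from step 5 with the substitution; state before step 5: balance=355394)
5 | pay 0 | balance=356531
6 | pay 59681 | balance=297990
7 | pay 60832 | balance=238111
8 | pay 56184 | balance=182688
9 | pay 55086 | balance=128186

128186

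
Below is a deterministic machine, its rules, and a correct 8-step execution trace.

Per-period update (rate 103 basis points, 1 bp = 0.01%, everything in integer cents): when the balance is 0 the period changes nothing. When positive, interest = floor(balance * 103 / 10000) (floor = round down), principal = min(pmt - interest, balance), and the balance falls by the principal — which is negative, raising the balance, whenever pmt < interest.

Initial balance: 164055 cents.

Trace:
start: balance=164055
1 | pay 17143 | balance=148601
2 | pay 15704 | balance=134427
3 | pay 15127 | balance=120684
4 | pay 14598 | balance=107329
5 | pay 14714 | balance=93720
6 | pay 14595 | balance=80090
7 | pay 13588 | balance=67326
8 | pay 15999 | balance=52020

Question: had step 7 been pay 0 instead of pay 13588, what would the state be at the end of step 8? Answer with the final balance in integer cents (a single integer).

65748

(re-executing from step 7 with the substitution; state before step 7: balance=80090)
7 | pay 0 | balance=80914
8 | pay 15999 | balance=65748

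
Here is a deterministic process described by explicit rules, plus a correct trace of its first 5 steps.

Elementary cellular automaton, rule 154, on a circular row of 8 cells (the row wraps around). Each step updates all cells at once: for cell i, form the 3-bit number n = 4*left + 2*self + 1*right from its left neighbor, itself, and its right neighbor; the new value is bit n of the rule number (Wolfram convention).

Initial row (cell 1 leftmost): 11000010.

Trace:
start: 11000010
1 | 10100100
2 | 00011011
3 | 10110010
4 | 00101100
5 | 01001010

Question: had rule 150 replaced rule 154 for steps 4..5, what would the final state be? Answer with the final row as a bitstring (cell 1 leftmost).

11010100

(re-executing steps 4..5 under rule 150; state before step 4: 10110010)
4 | 10001110
5 | 11010100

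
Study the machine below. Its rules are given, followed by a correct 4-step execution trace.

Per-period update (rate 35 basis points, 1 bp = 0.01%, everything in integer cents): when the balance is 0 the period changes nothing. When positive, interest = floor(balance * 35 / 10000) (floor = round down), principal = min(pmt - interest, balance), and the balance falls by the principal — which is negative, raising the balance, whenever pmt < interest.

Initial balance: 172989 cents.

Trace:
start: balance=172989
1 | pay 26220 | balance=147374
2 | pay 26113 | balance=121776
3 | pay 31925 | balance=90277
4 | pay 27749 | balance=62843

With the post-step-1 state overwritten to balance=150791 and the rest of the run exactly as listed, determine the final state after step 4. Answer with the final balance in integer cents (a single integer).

state after step 1 := balance=150791
2 | pay 26113 | balance=125205
3 | pay 31925 | balance=93718
4 | pay 27749 | balance=66297

66297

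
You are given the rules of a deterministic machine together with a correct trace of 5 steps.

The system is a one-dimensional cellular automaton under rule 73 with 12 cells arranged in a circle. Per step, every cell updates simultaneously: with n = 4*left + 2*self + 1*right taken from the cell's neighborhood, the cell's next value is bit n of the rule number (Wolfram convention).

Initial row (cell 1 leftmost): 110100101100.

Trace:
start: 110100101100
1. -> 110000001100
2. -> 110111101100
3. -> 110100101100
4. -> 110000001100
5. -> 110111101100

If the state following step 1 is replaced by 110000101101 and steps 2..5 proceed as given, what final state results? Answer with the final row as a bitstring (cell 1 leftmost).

state after step 1 := 110000101101
2. -> 010110001101
3. -> 000110101100
4. -> 110110001101
5. -> 010110101101

010110101101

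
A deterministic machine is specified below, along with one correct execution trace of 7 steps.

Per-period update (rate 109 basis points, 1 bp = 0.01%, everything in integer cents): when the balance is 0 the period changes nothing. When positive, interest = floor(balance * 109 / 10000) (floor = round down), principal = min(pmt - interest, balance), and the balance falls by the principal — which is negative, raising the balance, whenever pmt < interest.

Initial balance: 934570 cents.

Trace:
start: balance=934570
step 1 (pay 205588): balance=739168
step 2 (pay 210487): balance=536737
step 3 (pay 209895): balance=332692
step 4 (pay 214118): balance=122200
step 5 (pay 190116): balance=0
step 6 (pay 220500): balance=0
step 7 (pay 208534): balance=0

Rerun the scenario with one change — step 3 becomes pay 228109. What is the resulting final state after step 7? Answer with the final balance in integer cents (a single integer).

(re-executing from step 3 with the substitution; state before step 3: balance=536737)
step 3 (pay 228109): balance=314478
step 4 (pay 214118): balance=103787
step 5 (pay 190116): balance=0
step 6 (pay 220500): balance=0
step 7 (pay 208534): balance=0

0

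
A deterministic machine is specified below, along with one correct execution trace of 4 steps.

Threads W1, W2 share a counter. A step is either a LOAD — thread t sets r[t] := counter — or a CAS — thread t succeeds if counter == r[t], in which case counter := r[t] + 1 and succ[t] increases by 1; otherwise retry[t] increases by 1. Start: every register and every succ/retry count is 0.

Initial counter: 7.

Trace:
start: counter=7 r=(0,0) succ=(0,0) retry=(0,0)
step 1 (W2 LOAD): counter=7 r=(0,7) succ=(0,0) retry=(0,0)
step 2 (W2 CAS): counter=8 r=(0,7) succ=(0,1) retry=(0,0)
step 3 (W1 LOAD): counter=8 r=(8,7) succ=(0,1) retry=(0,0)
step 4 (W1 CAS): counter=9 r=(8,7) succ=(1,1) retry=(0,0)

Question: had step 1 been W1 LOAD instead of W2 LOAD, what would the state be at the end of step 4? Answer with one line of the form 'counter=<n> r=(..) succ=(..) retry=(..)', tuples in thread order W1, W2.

(re-executing from step 1 with the substitution; state before step 1: counter=7 r=(0,0) succ=(0,0) retry=(0,0))
step 1 (W1 LOAD): counter=7 r=(7,0) succ=(0,0) retry=(0,0)
step 2 (W2 CAS): counter=7 r=(7,0) succ=(0,0) retry=(0,1)
step 3 (W1 LOAD): counter=7 r=(7,0) succ=(0,0) retry=(0,1)
step 4 (W1 CAS): counter=8 r=(7,0) succ=(1,0) retry=(0,1)

counter=8 r=(7,0) succ=(1,0) retry=(0,1)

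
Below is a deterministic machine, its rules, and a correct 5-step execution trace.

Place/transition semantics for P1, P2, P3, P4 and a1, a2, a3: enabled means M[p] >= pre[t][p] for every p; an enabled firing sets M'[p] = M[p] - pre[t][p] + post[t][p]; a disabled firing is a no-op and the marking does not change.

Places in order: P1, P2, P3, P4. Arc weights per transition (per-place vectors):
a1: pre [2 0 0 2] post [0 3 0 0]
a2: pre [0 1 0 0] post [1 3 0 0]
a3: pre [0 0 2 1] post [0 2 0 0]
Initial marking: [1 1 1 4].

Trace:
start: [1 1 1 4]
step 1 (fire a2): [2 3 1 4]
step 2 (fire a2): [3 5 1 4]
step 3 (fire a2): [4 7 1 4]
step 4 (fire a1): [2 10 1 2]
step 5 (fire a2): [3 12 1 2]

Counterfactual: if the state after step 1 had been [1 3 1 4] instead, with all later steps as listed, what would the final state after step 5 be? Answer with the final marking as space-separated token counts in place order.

state after step 1 := [1 3 1 4]
step 2 (fire a2): [2 5 1 4]
step 3 (fire a2): [3 7 1 4]
step 4 (fire a1): [1 10 1 2]
step 5 (fire a2): [2 12 1 2]

2 12 1 2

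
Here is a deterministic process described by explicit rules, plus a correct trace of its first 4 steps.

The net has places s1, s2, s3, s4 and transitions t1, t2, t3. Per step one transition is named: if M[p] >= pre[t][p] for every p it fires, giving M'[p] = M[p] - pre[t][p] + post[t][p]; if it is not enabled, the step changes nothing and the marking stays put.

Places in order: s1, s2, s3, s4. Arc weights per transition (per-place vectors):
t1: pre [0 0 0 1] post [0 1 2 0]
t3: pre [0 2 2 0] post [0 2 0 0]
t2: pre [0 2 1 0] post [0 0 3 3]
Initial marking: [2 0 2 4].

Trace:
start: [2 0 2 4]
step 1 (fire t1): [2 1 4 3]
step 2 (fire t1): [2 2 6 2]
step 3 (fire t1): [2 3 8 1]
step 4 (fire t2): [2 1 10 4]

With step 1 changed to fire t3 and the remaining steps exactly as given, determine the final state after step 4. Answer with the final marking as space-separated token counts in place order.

(re-executing from step 1 with the substitution; state before step 1: [2 0 2 4])
step 1 (fire t3): [2 0 2 4]
step 2 (fire t1): [2 1 4 3]
step 3 (fire t1): [2 2 6 2]
step 4 (fire t2): [2 0 8 5]

2 0 8 5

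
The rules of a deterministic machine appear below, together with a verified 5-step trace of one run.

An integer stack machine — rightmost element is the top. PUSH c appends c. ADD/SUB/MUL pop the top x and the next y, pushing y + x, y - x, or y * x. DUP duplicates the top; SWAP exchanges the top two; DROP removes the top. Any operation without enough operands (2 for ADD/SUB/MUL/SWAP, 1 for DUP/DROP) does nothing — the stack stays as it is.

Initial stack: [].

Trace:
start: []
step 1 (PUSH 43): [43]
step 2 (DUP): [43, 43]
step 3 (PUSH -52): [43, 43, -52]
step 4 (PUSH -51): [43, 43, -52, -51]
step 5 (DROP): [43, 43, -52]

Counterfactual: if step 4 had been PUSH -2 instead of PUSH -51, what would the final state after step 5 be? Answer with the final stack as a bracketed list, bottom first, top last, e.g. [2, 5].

(re-executing from step 4 with the substitution; state before step 4: [43, 43, -52])
step 4 (PUSH -2): [43, 43, -52, -2]
step 5 (DROP): [43, 43, -52]

[43, 43, -52]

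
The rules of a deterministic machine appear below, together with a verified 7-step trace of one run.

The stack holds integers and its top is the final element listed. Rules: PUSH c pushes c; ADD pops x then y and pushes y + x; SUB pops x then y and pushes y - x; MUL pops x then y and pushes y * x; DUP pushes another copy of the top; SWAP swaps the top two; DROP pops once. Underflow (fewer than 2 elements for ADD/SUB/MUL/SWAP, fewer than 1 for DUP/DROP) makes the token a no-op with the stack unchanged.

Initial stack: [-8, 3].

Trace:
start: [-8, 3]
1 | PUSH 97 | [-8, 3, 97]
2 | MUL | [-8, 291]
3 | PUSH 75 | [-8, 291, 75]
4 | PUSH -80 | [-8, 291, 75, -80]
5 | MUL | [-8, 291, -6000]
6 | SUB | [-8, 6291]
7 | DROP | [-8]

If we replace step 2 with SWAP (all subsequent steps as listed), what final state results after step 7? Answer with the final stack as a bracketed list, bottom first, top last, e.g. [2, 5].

[-8, 97]

(re-executing from step 2 with the substitution; state before step 2: [-8, 3, 97])
2 | SWAP | [-8, 97, 3]
3 | PUSH 75 | [-8, 97, 3, 75]
4 | PUSH -80 | [-8, 97, 3, 75, -80]
5 | MUL | [-8, 97, 3, -6000]
6 | SUB | [-8, 97, 6003]
7 | DROP | [-8, 97]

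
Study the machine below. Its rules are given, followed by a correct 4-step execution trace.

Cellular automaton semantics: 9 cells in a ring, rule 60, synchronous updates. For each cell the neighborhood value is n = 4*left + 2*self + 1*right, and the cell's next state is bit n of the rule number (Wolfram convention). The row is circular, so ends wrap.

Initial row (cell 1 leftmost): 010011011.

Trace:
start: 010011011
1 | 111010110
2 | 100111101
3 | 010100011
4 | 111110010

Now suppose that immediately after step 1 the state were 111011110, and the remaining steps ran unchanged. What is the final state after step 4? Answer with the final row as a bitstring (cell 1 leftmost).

111111101

state after step 1 := 111011110
2 | 100110001
3 | 010101001
4 | 111111101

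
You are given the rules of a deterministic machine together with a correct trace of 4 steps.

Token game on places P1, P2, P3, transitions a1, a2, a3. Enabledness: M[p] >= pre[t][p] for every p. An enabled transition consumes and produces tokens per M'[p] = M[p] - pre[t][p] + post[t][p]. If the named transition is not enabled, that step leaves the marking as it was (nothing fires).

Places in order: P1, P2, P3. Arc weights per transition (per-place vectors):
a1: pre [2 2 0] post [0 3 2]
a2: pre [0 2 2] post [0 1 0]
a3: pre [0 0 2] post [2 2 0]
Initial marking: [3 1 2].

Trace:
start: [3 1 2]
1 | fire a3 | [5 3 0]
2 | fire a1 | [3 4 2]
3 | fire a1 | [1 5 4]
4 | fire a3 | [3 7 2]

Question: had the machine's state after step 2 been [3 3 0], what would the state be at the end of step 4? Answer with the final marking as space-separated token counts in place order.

3 6 0

state after step 2 := [3 3 0]
3 | fire a1 | [1 4 2]
4 | fire a3 | [3 6 0]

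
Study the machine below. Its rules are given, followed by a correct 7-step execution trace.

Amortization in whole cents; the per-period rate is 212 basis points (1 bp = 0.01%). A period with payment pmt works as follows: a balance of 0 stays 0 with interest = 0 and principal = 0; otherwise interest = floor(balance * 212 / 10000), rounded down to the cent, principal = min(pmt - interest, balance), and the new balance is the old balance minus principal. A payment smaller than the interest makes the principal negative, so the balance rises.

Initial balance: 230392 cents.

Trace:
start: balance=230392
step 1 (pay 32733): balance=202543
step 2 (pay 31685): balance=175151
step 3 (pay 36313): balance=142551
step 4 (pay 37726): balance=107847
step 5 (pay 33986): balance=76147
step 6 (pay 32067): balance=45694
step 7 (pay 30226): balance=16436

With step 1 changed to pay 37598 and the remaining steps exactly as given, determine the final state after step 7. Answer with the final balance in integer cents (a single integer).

(re-executing from step 1 with the substitution; state before step 1: balance=230392)
step 1 (pay 37598): balance=197678
step 2 (pay 31685): balance=170183
step 3 (pay 36313): balance=137477
step 4 (pay 37726): balance=102665
step 5 (pay 33986): balance=70855
step 6 (pay 32067): balance=40290
step 7 (pay 30226): balance=10918

10918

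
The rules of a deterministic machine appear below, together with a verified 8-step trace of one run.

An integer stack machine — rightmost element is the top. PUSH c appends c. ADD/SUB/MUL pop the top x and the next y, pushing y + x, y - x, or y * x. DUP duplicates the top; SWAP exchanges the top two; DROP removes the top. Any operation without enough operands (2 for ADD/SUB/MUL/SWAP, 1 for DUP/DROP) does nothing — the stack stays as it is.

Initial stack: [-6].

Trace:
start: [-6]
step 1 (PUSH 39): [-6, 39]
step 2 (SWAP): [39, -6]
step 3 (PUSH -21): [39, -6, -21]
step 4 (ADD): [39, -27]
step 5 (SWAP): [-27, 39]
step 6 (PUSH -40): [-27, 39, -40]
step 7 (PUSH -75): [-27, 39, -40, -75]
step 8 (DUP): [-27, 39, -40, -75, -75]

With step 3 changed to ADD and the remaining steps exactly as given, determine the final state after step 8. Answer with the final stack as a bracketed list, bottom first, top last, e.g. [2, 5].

[33, -40, -75, -75]

(re-executing from step 3 with the substitution; state before step 3: [39, -6])
step 3 (ADD): [33]
step 4 (ADD): [33]
step 5 (SWAP): [33]
step 6 (PUSH -40): [33, -40]
step 7 (PUSH -75): [33, -40, -75]
step 8 (DUP): [33, -40, -75, -75]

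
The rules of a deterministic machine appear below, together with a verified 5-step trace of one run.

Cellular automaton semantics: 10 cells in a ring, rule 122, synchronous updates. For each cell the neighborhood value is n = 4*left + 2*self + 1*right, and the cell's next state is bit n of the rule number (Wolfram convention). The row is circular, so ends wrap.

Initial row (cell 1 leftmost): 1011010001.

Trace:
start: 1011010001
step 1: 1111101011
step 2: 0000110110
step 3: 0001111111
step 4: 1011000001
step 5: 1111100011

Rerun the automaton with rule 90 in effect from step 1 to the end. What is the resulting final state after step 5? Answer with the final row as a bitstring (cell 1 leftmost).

(re-executing steps 1..5 under rule 90; state before step 1: 1011010001)
step 1: 1011001011
step 2: 1011110010
step 3: 0010011100
step 4: 0101110110
step 5: 1001010111

1001010111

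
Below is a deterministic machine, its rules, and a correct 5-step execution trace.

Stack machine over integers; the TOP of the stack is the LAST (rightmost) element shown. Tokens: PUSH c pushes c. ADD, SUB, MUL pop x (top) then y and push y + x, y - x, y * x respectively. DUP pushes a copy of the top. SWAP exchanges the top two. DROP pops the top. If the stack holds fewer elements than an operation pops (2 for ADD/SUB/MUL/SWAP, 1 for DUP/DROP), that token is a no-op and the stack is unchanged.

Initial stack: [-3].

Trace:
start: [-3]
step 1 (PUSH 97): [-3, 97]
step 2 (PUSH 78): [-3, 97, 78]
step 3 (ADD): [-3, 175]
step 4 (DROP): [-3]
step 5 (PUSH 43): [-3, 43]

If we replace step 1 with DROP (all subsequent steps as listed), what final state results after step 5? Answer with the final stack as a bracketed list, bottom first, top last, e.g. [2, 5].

[43]

(re-executing from step 1 with the substitution; state before step 1: [-3])
step 1 (DROP): []
step 2 (PUSH 78): [78]
step 3 (ADD): [78]
step 4 (DROP): []
step 5 (PUSH 43): [43]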